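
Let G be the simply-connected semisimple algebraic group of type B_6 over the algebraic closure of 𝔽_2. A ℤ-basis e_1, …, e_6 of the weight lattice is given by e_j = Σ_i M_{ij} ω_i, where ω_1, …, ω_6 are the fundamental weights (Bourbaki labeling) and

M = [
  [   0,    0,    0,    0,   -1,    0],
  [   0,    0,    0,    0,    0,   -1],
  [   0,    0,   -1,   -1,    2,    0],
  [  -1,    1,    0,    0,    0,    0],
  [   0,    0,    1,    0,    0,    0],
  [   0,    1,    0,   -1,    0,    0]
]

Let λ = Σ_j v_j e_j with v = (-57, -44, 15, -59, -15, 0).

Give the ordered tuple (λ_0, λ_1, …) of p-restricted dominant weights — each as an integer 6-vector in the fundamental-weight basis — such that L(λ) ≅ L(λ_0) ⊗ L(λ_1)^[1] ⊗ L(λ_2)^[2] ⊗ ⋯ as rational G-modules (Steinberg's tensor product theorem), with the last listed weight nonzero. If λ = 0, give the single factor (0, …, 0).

((1, 0, 0, 1, 1, 1), (1, 0, 1, 0, 1, 1), (1, 0, 1, 1, 1, 1), (1, 0, 1, 1, 1, 1))

Converting to the ω-basis (c_i = row i of M dotted with v = (-57, -44, 15, -59, -15, 0)):
  c_1 = 0*-57 + 0*-44 + 0*15 + 0*-59 + -1*-15 + 0*0 = 15
  c_2 = 0*-57 + 0*-44 + 0*15 + 0*-59 + 0*-15 + -1*0 = 0
  c_3 = 0*-57 + 0*-44 + -1*15 + -1*-59 + 2*-15 + 0*0 = 14
  c_4 = -1*-57 + 1*-44 + 0*15 + 0*-59 + 0*-15 + 0*0 = 13
  c_5 = 0*-57 + 0*-44 + 1*15 + 0*-59 + 0*-15 + 0*0 = 15
  c_6 = 0*-57 + 1*-44 + 0*15 + -1*-59 + 0*-15 + 0*0 = 15
p = 2; digits c_i = Σ_j d_{ij}·2^j, 0 ≤ d_{ij} < 2:
  c_1 = 15 = 1·2^0 + 1·2^1 + 1·2^2 + 1·2^3
  c_2 = 0
  c_3 = 14 = 0·2^0 + 1·2^1 + 1·2^2 + 1·2^3
  c_4 = 13 = 1·2^0 + 0·2^1 + 1·2^2 + 1·2^3
  c_5 = 15 = 1·2^0 + 1·2^1 + 1·2^2 + 1·2^3
  c_6 = 15 = 1·2^0 + 1·2^1 + 1·2^2 + 1·2^3
λ_0 = (1, 0, 0, 1, 1, 1)
λ_1 = (1, 0, 1, 0, 1, 1)
λ_2 = (1, 0, 1, 1, 1, 1)
λ_3 = (1, 0, 1, 1, 1, 1)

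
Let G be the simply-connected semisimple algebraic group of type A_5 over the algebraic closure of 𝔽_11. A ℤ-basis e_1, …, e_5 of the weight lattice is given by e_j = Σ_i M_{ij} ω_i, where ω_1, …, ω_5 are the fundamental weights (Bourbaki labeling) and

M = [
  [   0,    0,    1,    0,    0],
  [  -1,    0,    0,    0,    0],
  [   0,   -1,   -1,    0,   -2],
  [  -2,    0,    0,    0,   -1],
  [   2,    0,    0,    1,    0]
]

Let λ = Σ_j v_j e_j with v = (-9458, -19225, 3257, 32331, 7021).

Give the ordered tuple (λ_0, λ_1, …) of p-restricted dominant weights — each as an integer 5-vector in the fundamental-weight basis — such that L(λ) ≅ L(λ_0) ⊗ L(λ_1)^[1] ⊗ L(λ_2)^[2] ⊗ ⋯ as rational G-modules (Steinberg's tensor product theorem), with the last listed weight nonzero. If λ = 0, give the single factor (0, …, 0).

((1, 9, 1, 4, 6), (10, 1, 10, 3, 9), (4, 1, 4, 10, 0), (2, 7, 1, 8, 10))

Compute c_i = Σ_j M_{ij} v_j with v = (-9458, -19225, 3257, 32331, 7021):
  c_1 = 0*-9458 + 0*-19225 + 1*3257 + 0*32331 + 0*7021 = 3257
  c_2 = -1*-9458 + 0*-19225 + 0*3257 + 0*32331 + 0*7021 = 9458
  c_3 = 0*-9458 + -1*-19225 + -1*3257 + 0*32331 + -2*7021 = 1926
  c_4 = -2*-9458 + 0*-19225 + 0*3257 + 0*32331 + -1*7021 = 11895
  c_5 = 2*-9458 + 0*-19225 + 0*3257 + 1*32331 + 0*7021 = 13415
p = 11; digits c_i = Σ_j d_{ij}·11^j, 0 ≤ d_{ij} < 11:
  c_1 = 3257 = 1·11^0 + 10·11^1 + 4·11^2 + 2·11^3
  c_2 = 9458 = 9·11^0 + 1·11^1 + 1·11^2 + 7·11^3
  c_3 = 1926 = 1·11^0 + 10·11^1 + 4·11^2 + 1·11^3
  c_4 = 11895 = 4·11^0 + 3·11^1 + 10·11^2 + 8·11^3
  c_5 = 13415 = 6·11^0 + 9·11^1 + 0·11^2 + 10·11^3
Factor λ_0 = (1, 9, 1, 4, 6)
Factor λ_1 = (10, 1, 10, 3, 9)
Factor λ_2 = (4, 1, 4, 10, 0)
Factor λ_3 = (2, 7, 1, 8, 10)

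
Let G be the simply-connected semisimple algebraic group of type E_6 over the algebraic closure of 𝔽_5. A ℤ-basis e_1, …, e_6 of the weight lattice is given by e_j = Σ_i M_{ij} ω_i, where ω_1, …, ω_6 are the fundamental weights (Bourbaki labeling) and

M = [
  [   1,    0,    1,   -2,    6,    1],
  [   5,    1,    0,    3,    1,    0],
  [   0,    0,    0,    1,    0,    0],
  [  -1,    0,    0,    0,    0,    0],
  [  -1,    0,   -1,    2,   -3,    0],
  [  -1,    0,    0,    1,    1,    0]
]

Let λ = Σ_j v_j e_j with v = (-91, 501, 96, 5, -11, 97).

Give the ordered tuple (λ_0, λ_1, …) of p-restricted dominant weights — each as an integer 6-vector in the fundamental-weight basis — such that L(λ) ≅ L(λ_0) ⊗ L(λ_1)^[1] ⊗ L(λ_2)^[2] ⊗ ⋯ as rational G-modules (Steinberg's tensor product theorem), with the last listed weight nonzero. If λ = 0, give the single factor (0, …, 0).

ω-coordinates c = M·v, v = (-91, 501, 96, 5, -11, 97):
  c_1 = (1)·(-91) + (0)·(501) + (1)·(96) + (-2)·(5) + (6)·(-11) + (1)·(97) = 26
  c_2 = (5)·(-91) + (1)·(501) + (0)·(96) + (3)·(5) + (1)·(-11) + (0)·(97) = 50
  c_3 = (0)·(-91) + (0)·(501) + (0)·(96) + (1)·(5) + (0)·(-11) + (0)·(97) = 5
  c_4 = (-1)·(-91) + (0)·(501) + (0)·(96) + (0)·(5) + (0)·(-11) + (0)·(97) = 91
  c_5 = (-1)·(-91) + (0)·(501) + (-1)·(96) + (2)·(5) + (-3)·(-11) + (0)·(97) = 38
  c_6 = (-1)·(-91) + (0)·(501) + (0)·(96) + (1)·(5) + (1)·(-11) + (0)·(97) = 85
Base-5 expansion of each c_i:
  c_1 = 26 = 1·5^0 + 0·5^1 + 1·5^2
  c_2 = 50 = 0·5^0 + 0·5^1 + 2·5^2
  c_3 = 5 = 0·5^0 + 1·5^1
  c_4 = 91 = 1·5^0 + 3·5^1 + 3·5^2
  c_5 = 38 = 3·5^0 + 2·5^1 + 1·5^2
  c_6 = 85 = 0·5^0 + 2·5^1 + 3·5^2
λ_0 = (1, 0, 0, 1, 3, 0)
λ_1 = (0, 0, 1, 3, 2, 2)
λ_2 = (1, 2, 0, 3, 1, 3)

((1, 0, 0, 1, 3, 0), (0, 0, 1, 3, 2, 2), (1, 2, 0, 3, 1, 3))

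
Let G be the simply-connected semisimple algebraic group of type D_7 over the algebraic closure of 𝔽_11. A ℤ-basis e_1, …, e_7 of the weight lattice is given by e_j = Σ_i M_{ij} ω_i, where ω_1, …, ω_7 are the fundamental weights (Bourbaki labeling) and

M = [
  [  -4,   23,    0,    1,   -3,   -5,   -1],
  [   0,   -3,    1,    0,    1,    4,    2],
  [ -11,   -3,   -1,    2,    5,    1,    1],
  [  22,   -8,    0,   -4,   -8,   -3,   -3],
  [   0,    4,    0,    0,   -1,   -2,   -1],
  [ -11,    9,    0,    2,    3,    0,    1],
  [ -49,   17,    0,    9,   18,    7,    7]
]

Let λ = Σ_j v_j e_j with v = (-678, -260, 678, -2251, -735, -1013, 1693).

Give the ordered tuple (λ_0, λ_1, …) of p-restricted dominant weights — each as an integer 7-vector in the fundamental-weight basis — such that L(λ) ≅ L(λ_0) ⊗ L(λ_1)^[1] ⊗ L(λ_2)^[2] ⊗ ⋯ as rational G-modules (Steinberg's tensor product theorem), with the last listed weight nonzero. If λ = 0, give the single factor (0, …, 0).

Change of basis e → ω: c = M·v where v = (-678, -260, 678, -2251, -735, -1013, 1693):
  c_1 = (-4)·(-678) + (23)·(-260) + (0)·(678) + (1)·(-2251) + (-3)·(-735) + (-5)·(-1013) + (-1)·(1693) = 58
  c_2 = (0)·(-678) + (-3)·(-260) + (1)·(678) + (0)·(-2251) + (1)·(-735) + (4)·(-1013) + (2)·(1693) = 57
  c_3 = (-11)·(-678) + (-3)·(-260) + (-1)·(678) + (2)·(-2251) + (5)·(-735) + (1)·(-1013) + (1)·(1693) = 63
  c_4 = (22)·(-678) + (-8)·(-260) + (0)·(678) + (-4)·(-2251) + (-8)·(-735) + (-3)·(-1013) + (-3)·(1693) = 8
  c_5 = (0)·(-678) + (4)·(-260) + (0)·(678) + (0)·(-2251) + (-1)·(-735) + (-2)·(-1013) + (-1)·(1693) = 28
  c_6 = (-11)·(-678) + (9)·(-260) + (0)·(678) + (2)·(-2251) + (3)·(-735) + (0)·(-1013) + (1)·(1693) = 104
  c_7 = (-49)·(-678) + (17)·(-260) + (0)·(678) + (9)·(-2251) + (18)·(-735) + (7)·(-1013) + (7)·(1693) = 73
Expand coordinatewise in base 11:
  c_1 = 58 = 3·11^0 + 5·11^1
  c_2 = 57 = 2·11^0 + 5·11^1
  c_3 = 63 = 8·11^0 + 5·11^1
  c_4 = 8 = 8·11^0
  c_5 = 28 = 6·11^0 + 2·11^1
  c_6 = 104 = 5·11^0 + 9·11^1
  c_7 = 73 = 7·11^0 + 6·11^1
Factor λ_0 = (3, 2, 8, 8, 6, 5, 7)
Factor λ_1 = (5, 5, 5, 0, 2, 9, 6)

((3, 2, 8, 8, 6, 5, 7), (5, 5, 5, 0, 2, 9, 6))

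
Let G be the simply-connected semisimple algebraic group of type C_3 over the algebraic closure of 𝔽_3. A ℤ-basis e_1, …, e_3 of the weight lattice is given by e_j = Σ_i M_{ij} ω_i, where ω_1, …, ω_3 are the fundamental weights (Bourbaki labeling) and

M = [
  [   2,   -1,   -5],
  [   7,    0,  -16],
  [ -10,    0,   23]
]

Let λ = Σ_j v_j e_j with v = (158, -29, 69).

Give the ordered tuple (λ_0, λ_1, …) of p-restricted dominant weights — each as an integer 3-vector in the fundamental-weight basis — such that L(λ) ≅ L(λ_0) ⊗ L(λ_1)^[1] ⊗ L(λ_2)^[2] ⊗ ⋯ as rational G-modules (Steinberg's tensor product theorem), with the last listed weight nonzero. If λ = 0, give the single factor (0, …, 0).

((0, 2, 1), (0, 0, 2))

Converting to the ω-basis (c_i = row i of M dotted with v = (158, -29, 69)):
  c_1 = 2·158 + (-1)·(-29) + (-5)·(69) = 0
  c_2 = 7·158 + (0)·(-29) + (-16)·(69) = 2
  c_3 = (-10)·(158) + (0)·(-29) + 23·69 = 7
p = 3; digits c_i = Σ_j d_{ij}·3^j, 0 ≤ d_{ij} < 3:
  c_1 = 0
  c_2 = 2 = 2·3^0
  c_3 = 7 = 1·3^0 + 2·3^1
λ_0 = (0, 2, 1)
λ_1 = (0, 0, 2)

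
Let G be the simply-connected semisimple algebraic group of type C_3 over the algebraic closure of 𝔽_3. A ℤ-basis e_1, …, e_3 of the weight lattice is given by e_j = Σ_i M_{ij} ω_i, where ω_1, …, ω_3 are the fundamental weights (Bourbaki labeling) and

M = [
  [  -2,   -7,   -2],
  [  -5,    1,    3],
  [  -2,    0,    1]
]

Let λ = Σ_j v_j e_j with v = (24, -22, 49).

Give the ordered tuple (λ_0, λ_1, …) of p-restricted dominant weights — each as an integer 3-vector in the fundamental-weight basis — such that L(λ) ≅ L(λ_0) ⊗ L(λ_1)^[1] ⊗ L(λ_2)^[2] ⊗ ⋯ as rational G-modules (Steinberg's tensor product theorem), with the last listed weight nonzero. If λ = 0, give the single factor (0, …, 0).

((2, 2, 1), (2, 1, 0))

In the fundamental-weight basis, λ has coordinates c = M·v (v = (24, -22, 49)):
  c_1 = (-2)·(24) + (-7)·(-22) + (-2)·(49) = 8
  c_2 = (-5)·(24) + (1)·(-22) + 3·49 = 5
  c_3 = (-2)·(24) + (0)·(-22) + 1·49 = 1
Base-3 expansion of each c_i:
  c_1 = 8 = 2·3^0 + 2·3^1
  c_2 = 5 = 2·3^0 + 1·3^1
  c_3 = 1 = 1·3^0
λ_0 = (2, 2, 1)
λ_1 = (2, 1, 0)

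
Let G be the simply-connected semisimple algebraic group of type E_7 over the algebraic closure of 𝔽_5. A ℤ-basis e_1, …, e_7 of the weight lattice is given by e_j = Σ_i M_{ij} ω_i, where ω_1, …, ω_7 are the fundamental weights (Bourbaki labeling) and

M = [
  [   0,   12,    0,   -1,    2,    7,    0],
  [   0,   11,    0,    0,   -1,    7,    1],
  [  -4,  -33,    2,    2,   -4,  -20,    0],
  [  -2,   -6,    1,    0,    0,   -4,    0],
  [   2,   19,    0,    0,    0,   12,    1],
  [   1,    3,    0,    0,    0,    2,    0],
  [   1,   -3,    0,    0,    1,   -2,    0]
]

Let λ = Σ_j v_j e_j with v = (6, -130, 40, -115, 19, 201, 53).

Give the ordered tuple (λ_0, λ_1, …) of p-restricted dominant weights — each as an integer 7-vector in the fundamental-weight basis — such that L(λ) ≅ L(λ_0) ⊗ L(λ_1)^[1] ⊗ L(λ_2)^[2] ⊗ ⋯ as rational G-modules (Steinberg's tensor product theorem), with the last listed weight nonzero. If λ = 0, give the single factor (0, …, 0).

In the fundamental-weight basis, λ has coordinates c = M·v (v = (6, -130, 40, -115, 19, 201, 53)):
  c_1 = 0*6 + 12*-130 + 0*40 + -1*-115 + 2*19 + 7*201 + 0*53 = 0
  c_2 = 0*6 + 11*-130 + 0*40 + 0*-115 + -1*19 + 7*201 + 1*53 = 11
  c_3 = -4*6 + -33*-130 + 2*40 + 2*-115 + -4*19 + -20*201 + 0*53 = 20
  c_4 = -2*6 + -6*-130 + 1*40 + 0*-115 + 0*19 + -4*201 + 0*53 = 4
  c_5 = 2*6 + 19*-130 + 0*40 + 0*-115 + 0*19 + 12*201 + 1*53 = 7
  c_6 = 1*6 + 3*-130 + 0*40 + 0*-115 + 0*19 + 2*201 + 0*53 = 18
  c_7 = 1*6 + -3*-130 + 0*40 + 0*-115 + 1*19 + -2*201 + 0*53 = 13
p = 5; digits c_i = Σ_j d_{ij}·5^j, 0 ≤ d_{ij} < 5:
  c_1 = 0
  c_2 = 11 = 1·5^0 + 2·5^1
  c_3 = 20 = 0·5^0 + 4·5^1
  c_4 = 4 = 4·5^0
  c_5 = 7 = 2·5^0 + 1·5^1
  c_6 = 18 = 3·5^0 + 3·5^1
  c_7 = 13 = 3·5^0 + 2·5^1
p-restricted factor λ_0 = (0, 1, 0, 4, 2, 3, 3)
p-restricted factor λ_1 = (0, 2, 4, 0, 1, 3, 2)

((0, 1, 0, 4, 2, 3, 3), (0, 2, 4, 0, 1, 3, 2))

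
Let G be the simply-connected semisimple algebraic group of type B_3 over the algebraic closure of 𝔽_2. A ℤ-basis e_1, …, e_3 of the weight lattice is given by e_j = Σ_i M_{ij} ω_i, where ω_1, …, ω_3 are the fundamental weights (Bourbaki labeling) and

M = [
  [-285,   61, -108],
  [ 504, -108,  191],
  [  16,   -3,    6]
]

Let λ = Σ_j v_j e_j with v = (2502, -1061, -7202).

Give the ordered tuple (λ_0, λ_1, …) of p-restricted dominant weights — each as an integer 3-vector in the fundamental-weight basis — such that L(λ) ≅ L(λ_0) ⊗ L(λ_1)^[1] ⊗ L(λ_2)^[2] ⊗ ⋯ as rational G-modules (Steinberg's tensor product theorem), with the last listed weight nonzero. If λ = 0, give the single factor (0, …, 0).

Converting to the ω-basis (c_i = row i of M dotted with v = (2502, -1061, -7202)):
  c_1 = -285*2502 + 61*-1061 + -108*-7202 = 25
  c_2 = 504*2502 + -108*-1061 + 191*-7202 = 14
  c_3 = 16*2502 + -3*-1061 + 6*-7202 = 3
Writing each c_i in base p = 2:
  c_1 = 25 = 1·2^0 + 0·2^1 + 0·2^2 + 1·2^3 + 1·2^4
  c_2 = 14 = 0·2^0 + 1·2^1 + 1·2^2 + 1·2^3
  c_3 = 3 = 1·2^0 + 1·2^1
Factor λ_0 = (1, 0, 1)
Factor λ_1 = (0, 1, 1)
Factor λ_2 = (0, 1, 0)
Factor λ_3 = (1, 1, 0)
Factor λ_4 = (1, 0, 0)

((1, 0, 1), (0, 1, 1), (0, 1, 0), (1, 1, 0), (1, 0, 0))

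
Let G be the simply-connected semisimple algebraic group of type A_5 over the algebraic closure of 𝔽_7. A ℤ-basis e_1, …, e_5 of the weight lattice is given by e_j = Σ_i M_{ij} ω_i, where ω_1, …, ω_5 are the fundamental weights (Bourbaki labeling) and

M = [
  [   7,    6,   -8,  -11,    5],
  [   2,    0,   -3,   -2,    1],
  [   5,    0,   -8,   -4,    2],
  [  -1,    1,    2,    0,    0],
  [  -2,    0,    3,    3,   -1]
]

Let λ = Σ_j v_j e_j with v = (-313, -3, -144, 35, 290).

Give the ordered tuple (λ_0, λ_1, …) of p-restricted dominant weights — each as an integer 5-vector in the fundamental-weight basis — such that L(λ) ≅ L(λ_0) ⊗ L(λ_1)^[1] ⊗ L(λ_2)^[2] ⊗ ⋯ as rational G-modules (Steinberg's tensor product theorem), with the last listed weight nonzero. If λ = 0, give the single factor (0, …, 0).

((1, 5, 6, 1, 2), (1, 3, 3, 3, 1))

Change of basis e → ω: c = M·v where v = (-313, -3, -144, 35, 290):
  c_1 = (7)·(-313) + (6)·(-3) + (-8)·(-144) + (-11)·(35) + 5·290 = 8
  c_2 = (2)·(-313) + (0)·(-3) + (-3)·(-144) + (-2)·(35) + 1·290 = 26
  c_3 = (5)·(-313) + (0)·(-3) + (-8)·(-144) + (-4)·(35) + 2·290 = 27
  c_4 = (-1)·(-313) + (1)·(-3) + (2)·(-144) + 0·35 + 0·290 = 22
  c_5 = (-2)·(-313) + (0)·(-3) + (3)·(-144) + 3·35 + (-1)·(290) = 9
Writing each c_i in base p = 7:
  c_1 = 8 = 1·7^0 + 1·7^1
  c_2 = 26 = 5·7^0 + 3·7^1
  c_3 = 27 = 6·7^0 + 3·7^1
  c_4 = 22 = 1·7^0 + 3·7^1
  c_5 = 9 = 2·7^0 + 1·7^1
λ_0 = (1, 5, 6, 1, 2)
λ_1 = (1, 3, 3, 3, 1)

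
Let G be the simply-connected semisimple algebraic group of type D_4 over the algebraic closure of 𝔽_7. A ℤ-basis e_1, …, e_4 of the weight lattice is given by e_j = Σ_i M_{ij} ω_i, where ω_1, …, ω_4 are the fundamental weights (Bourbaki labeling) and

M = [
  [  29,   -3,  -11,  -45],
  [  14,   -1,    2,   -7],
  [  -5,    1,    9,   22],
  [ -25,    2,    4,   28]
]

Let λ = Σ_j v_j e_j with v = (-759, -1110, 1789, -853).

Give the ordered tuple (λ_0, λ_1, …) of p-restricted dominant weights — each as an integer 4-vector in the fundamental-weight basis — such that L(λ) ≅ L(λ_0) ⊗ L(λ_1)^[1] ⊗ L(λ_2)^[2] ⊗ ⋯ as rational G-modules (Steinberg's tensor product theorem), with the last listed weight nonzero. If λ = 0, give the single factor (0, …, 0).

In the fundamental-weight basis, λ has coordinates c = M·v (v = (-759, -1110, 1789, -853)):
  c_1 = (29)·(-759) + (-3)·(-1110) + (-11)·(1789) + (-45)·(-853) = 25
  c_2 = (14)·(-759) + (-1)·(-1110) + (2)·(1789) + (-7)·(-853) = 33
  c_3 = (-5)·(-759) + (1)·(-1110) + (9)·(1789) + (22)·(-853) = 20
  c_4 = (-25)·(-759) + (2)·(-1110) + (4)·(1789) + (28)·(-853) = 27
Base-7 expansion of each c_i:
  c_1 = 25 = 4·7^0 + 3·7^1
  c_2 = 33 = 5·7^0 + 4·7^1
  c_3 = 20 = 6·7^0 + 2·7^1
  c_4 = 27 = 6·7^0 + 3·7^1
Factor λ_0 = (4, 5, 6, 6)
Factor λ_1 = (3, 4, 2, 3)

((4, 5, 6, 6), (3, 4, 2, 3))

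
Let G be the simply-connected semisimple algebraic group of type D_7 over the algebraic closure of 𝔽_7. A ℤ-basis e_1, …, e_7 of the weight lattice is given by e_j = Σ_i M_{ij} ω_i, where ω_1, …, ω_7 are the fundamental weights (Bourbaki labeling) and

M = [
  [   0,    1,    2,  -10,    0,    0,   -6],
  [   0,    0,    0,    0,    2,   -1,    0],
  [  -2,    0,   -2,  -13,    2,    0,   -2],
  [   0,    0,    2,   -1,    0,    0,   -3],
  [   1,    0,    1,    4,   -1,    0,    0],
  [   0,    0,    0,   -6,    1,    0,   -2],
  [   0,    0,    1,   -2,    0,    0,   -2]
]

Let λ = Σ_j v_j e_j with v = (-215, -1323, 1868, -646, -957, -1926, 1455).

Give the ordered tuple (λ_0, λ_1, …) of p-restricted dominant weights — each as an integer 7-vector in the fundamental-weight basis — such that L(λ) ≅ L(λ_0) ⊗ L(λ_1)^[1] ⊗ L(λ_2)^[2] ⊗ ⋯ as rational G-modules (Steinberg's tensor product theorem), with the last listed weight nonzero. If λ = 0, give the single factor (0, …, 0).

In the fundamental-weight basis, λ has coordinates c = M·v (v = (-215, -1323, 1868, -646, -957, -1926, 1455)):
  c_1 = (0)·(-215) + (1)·(-1323) + (2)·(1868) + (-10)·(-646) + (0)·(-957) + (0)·(-1926) + (-6)·(1455) = 143
  c_2 = (0)·(-215) + (0)·(-1323) + (0)·(1868) + (0)·(-646) + (2)·(-957) + (-1)·(-1926) + (0)·(1455) = 12
  c_3 = (-2)·(-215) + (0)·(-1323) + (-2)·(1868) + (-13)·(-646) + (2)·(-957) + (0)·(-1926) + (-2)·(1455) = 268
  c_4 = (0)·(-215) + (0)·(-1323) + (2)·(1868) + (-1)·(-646) + (0)·(-957) + (0)·(-1926) + (-3)·(1455) = 17
  c_5 = (1)·(-215) + (0)·(-1323) + (1)·(1868) + (4)·(-646) + (-1)·(-957) + (0)·(-1926) + (0)·(1455) = 26
  c_6 = (0)·(-215) + (0)·(-1323) + (0)·(1868) + (-6)·(-646) + (1)·(-957) + (0)·(-1926) + (-2)·(1455) = 9
  c_7 = (0)·(-215) + (0)·(-1323) + (1)·(1868) + (-2)·(-646) + (0)·(-957) + (0)·(-1926) + (-2)·(1455) = 250
p = 7; digits c_i = Σ_j d_{ij}·7^j, 0 ≤ d_{ij} < 7:
  c_1 = 143 = 3·7^0 + 6·7^1 + 2·7^2
  c_2 = 12 = 5·7^0 + 1·7^1
  c_3 = 268 = 2·7^0 + 3·7^1 + 5·7^2
  c_4 = 17 = 3·7^0 + 2·7^1
  c_5 = 26 = 5·7^0 + 3·7^1
  c_6 = 9 = 2·7^0 + 1·7^1
  c_7 = 250 = 5·7^0 + 0·7^1 + 5·7^2
p-restricted factor λ_0 = (3, 5, 2, 3, 5, 2, 5)
p-restricted factor λ_1 = (6, 1, 3, 2, 3, 1, 0)
p-restricted factor λ_2 = (2, 0, 5, 0, 0, 0, 5)

((3, 5, 2, 3, 5, 2, 5), (6, 1, 3, 2, 3, 1, 0), (2, 0, 5, 0, 0, 0, 5))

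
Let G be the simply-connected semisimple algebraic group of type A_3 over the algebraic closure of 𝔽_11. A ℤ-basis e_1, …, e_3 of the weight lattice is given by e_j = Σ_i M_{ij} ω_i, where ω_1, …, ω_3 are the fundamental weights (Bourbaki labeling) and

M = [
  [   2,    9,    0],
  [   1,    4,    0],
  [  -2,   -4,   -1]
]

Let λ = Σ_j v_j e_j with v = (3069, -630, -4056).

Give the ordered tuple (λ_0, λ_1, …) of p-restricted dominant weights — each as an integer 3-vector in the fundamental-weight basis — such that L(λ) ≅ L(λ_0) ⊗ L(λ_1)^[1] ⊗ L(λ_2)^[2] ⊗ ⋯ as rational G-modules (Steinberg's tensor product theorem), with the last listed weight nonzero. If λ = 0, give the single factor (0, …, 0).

Change of basis e → ω: c = M·v where v = (3069, -630, -4056):
  c_1 = 2*3069 + 9*-630 + 0*-4056 = 468
  c_2 = 1*3069 + 4*-630 + 0*-4056 = 549
  c_3 = -2*3069 + -4*-630 + -1*-4056 = 438
p = 11; digits c_i = Σ_j d_{ij}·11^j, 0 ≤ d_{ij} < 11:
  c_1 = 468 = 6·11^0 + 9·11^1 + 3·11^2
  c_2 = 549 = 10·11^0 + 5·11^1 + 4·11^2
  c_3 = 438 = 9·11^0 + 6·11^1 + 3·11^2
λ_0 = (6, 10, 9)
λ_1 = (9, 5, 6)
λ_2 = (3, 4, 3)

((6, 10, 9), (9, 5, 6), (3, 4, 3))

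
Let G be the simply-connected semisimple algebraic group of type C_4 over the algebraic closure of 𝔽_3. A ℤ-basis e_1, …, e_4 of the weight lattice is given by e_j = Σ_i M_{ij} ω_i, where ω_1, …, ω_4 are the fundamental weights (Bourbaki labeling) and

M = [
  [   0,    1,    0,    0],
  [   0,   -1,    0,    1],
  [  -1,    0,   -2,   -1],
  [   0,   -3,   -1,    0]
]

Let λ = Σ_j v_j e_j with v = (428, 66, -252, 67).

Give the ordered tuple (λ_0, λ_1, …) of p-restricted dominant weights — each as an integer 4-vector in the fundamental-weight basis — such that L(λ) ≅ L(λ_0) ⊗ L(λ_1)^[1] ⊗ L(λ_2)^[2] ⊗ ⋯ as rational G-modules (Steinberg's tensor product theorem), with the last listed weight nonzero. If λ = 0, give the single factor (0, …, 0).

((0, 1, 0, 0), (1, 0, 0, 0), (1, 0, 1, 0), (2, 0, 0, 2))

In the fundamental-weight basis, λ has coordinates c = M·v (v = (428, 66, -252, 67)):
  c_1 = (0)·(428) + (1)·(66) + (0)·(-252) + (0)·(67) = 66
  c_2 = (0)·(428) + (-1)·(66) + (0)·(-252) + (1)·(67) = 1
  c_3 = (-1)·(428) + (0)·(66) + (-2)·(-252) + (-1)·(67) = 9
  c_4 = (0)·(428) + (-3)·(66) + (-1)·(-252) + (0)·(67) = 54
Base-3 expansion of each c_i:
  c_1 = 66 = 0·3^0 + 1·3^1 + 1·3^2 + 2·3^3
  c_2 = 1 = 1·3^0
  c_3 = 9 = 0·3^0 + 0·3^1 + 1·3^2
  c_4 = 54 = 0·3^0 + 0·3^1 + 0·3^2 + 2·3^3
Factor λ_0 = (0, 1, 0, 0)
Factor λ_1 = (1, 0, 0, 0)
Factor λ_2 = (1, 0, 1, 0)
Factor λ_3 = (2, 0, 0, 2)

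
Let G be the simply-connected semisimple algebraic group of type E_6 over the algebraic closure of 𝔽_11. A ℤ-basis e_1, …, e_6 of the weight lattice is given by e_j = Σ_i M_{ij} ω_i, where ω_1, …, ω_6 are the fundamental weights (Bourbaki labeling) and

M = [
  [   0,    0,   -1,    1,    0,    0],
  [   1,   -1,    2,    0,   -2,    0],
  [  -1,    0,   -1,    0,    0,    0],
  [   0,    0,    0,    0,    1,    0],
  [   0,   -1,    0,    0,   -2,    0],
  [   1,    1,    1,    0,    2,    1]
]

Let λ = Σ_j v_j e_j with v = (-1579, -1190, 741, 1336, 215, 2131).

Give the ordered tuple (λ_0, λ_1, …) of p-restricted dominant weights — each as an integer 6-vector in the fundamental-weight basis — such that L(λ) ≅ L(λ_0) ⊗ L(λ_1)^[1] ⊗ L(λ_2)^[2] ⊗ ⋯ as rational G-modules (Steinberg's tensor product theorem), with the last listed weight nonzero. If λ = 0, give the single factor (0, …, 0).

((1, 3, 2, 6, 1, 5), (10, 5, 10, 8, 3, 4), (4, 5, 6, 1, 6, 4))

Change of basis e → ω: c = M·v where v = (-1579, -1190, 741, 1336, 215, 2131):
  c_1 = 0*-1579 + 0*-1190 + -1*741 + 1*1336 + 0*215 + 0*2131 = 595
  c_2 = 1*-1579 + -1*-1190 + 2*741 + 0*1336 + -2*215 + 0*2131 = 663
  c_3 = -1*-1579 + 0*-1190 + -1*741 + 0*1336 + 0*215 + 0*2131 = 838
  c_4 = 0*-1579 + 0*-1190 + 0*741 + 0*1336 + 1*215 + 0*2131 = 215
  c_5 = 0*-1579 + -1*-1190 + 0*741 + 0*1336 + -2*215 + 0*2131 = 760
  c_6 = 1*-1579 + 1*-1190 + 1*741 + 0*1336 + 2*215 + 1*2131 = 533
Writing each c_i in base p = 11:
  c_1 = 595 = 1·11^0 + 10·11^1 + 4·11^2
  c_2 = 663 = 3·11^0 + 5·11^1 + 5·11^2
  c_3 = 838 = 2·11^0 + 10·11^1 + 6·11^2
  c_4 = 215 = 6·11^0 + 8·11^1 + 1·11^2
  c_5 = 760 = 1·11^0 + 3·11^1 + 6·11^2
  c_6 = 533 = 5·11^0 + 4·11^1 + 4·11^2
Factor λ_0 = (1, 3, 2, 6, 1, 5)
Factor λ_1 = (10, 5, 10, 8, 3, 4)
Factor λ_2 = (4, 5, 6, 1, 6, 4)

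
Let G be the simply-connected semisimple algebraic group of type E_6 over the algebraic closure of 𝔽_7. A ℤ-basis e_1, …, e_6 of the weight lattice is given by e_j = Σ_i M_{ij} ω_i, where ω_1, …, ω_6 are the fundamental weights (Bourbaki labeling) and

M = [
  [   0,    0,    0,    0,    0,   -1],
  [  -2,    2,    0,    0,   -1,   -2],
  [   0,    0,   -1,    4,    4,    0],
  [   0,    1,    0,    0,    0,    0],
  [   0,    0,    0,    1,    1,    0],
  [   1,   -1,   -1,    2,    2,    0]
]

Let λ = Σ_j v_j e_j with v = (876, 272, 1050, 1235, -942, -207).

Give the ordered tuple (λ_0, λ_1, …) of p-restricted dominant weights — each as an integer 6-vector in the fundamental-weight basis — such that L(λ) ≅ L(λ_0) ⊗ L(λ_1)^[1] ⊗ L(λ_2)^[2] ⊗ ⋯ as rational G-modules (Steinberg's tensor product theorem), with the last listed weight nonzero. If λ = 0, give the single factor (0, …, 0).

((4, 1, 3, 6, 6, 0), (1, 0, 3, 3, 6, 6), (4, 3, 2, 5, 5, 2))

In the fundamental-weight basis, λ has coordinates c = M·v (v = (876, 272, 1050, 1235, -942, -207)):
  c_1 = 0·876 + 0·272 + 0·1050 + 0·1235 + (0)·(-942) + (-1)·(-207) = 207
  c_2 = (-2)·(876) + 2·272 + 0·1050 + 0·1235 + (-1)·(-942) + (-2)·(-207) = 148
  c_3 = 0·876 + 0·272 + (-1)·(1050) + 4·1235 + (4)·(-942) + (0)·(-207) = 122
  c_4 = 0·876 + 1·272 + 0·1050 + 0·1235 + (0)·(-942) + (0)·(-207) = 272
  c_5 = 0·876 + 0·272 + 0·1050 + 1·1235 + (1)·(-942) + (0)·(-207) = 293
  c_6 = 1·876 + (-1)·(272) + (-1)·(1050) + 2·1235 + (2)·(-942) + (0)·(-207) = 140
p = 7; digits c_i = Σ_j d_{ij}·7^j, 0 ≤ d_{ij} < 7:
  c_1 = 207 = 4·7^0 + 1·7^1 + 4·7^2
  c_2 = 148 = 1·7^0 + 0·7^1 + 3·7^2
  c_3 = 122 = 3·7^0 + 3·7^1 + 2·7^2
  c_4 = 272 = 6·7^0 + 3·7^1 + 5·7^2
  c_5 = 293 = 6·7^0 + 6·7^1 + 5·7^2
  c_6 = 140 = 0·7^0 + 6·7^1 + 2·7^2
p-restricted factor λ_0 = (4, 1, 3, 6, 6, 0)
p-restricted factor λ_1 = (1, 0, 3, 3, 6, 6)
p-restricted factor λ_2 = (4, 3, 2, 5, 5, 2)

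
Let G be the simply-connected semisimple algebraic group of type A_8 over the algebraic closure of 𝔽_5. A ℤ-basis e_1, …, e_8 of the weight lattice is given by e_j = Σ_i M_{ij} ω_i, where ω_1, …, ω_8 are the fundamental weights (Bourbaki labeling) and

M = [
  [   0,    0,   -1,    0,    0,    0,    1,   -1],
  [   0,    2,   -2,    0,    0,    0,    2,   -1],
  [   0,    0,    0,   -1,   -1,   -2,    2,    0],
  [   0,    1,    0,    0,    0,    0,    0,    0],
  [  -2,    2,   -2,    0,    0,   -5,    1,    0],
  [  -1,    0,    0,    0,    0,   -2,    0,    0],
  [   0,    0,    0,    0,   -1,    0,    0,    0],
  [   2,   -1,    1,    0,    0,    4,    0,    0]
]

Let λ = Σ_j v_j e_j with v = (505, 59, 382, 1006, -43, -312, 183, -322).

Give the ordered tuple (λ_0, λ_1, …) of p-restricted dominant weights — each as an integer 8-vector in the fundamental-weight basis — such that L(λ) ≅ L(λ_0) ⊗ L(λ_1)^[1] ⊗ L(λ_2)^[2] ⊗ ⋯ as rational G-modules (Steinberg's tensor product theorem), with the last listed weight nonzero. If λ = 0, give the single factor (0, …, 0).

((3, 2, 2, 4, 2, 4, 3, 0), (4, 3, 0, 1, 2, 3, 3, 2), (4, 1, 1, 2, 3, 4, 1, 3))

In the fundamental-weight basis, λ has coordinates c = M·v (v = (505, 59, 382, 1006, -43, -312, 183, -322)):
  c_1 = 0·505 + 0·59 + (-1)·(382) + 0·1006 + (0)·(-43) + (0)·(-312) + 1·183 + (-1)·(-322) = 123
  c_2 = 0·505 + 2·59 + (-2)·(382) + 0·1006 + (0)·(-43) + (0)·(-312) + 2·183 + (-1)·(-322) = 42
  c_3 = 0·505 + 0·59 + 0·382 + (-1)·(1006) + (-1)·(-43) + (-2)·(-312) + 2·183 + (0)·(-322) = 27
  c_4 = 0·505 + 1·59 + 0·382 + 0·1006 + (0)·(-43) + (0)·(-312) + 0·183 + (0)·(-322) = 59
  c_5 = (-2)·(505) + 2·59 + (-2)·(382) + 0·1006 + (0)·(-43) + (-5)·(-312) + 1·183 + (0)·(-322) = 87
  c_6 = (-1)·(505) + 0·59 + 0·382 + 0·1006 + (0)·(-43) + (-2)·(-312) + 0·183 + (0)·(-322) = 119
  c_7 = 0·505 + 0·59 + 0·382 + 0·1006 + (-1)·(-43) + (0)·(-312) + 0·183 + (0)·(-322) = 43
  c_8 = 2·505 + (-1)·(59) + 1·382 + 0·1006 + (0)·(-43) + (4)·(-312) + 0·183 + (0)·(-322) = 85
Base-5 expansion of each c_i:
  c_1 = 123 = 3·5^0 + 4·5^1 + 4·5^2
  c_2 = 42 = 2·5^0 + 3·5^1 + 1·5^2
  c_3 = 27 = 2·5^0 + 0·5^1 + 1·5^2
  c_4 = 59 = 4·5^0 + 1·5^1 + 2·5^2
  c_5 = 87 = 2·5^0 + 2·5^1 + 3·5^2
  c_6 = 119 = 4·5^0 + 3·5^1 + 4·5^2
  c_7 = 43 = 3·5^0 + 3·5^1 + 1·5^2
  c_8 = 85 = 0·5^0 + 2·5^1 + 3·5^2
λ_0 = (3, 2, 2, 4, 2, 4, 3, 0)
λ_1 = (4, 3, 0, 1, 2, 3, 3, 2)
λ_2 = (4, 1, 1, 2, 3, 4, 1, 3)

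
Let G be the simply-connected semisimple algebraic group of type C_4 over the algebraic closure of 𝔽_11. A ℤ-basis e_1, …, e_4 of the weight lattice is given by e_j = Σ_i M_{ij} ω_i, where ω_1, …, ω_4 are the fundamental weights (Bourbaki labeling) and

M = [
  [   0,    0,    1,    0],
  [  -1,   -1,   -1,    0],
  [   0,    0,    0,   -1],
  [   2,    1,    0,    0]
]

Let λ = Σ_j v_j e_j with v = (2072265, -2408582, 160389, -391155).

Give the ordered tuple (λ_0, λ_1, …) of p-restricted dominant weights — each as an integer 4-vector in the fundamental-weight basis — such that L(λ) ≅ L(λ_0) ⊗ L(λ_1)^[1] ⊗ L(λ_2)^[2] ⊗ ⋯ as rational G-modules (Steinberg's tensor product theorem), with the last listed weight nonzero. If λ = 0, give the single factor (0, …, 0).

Compute c_i = Σ_j M_{ij} v_j with v = (2072265, -2408582, 160389, -391155):
  c_1 = 0*2072265 + 0*-2408582 + 1*160389 + 0*-391155 = 160389
  c_2 = -1*2072265 + -1*-2408582 + -1*160389 + 0*-391155 = 175928
  c_3 = 0*2072265 + 0*-2408582 + 0*160389 + -1*-391155 = 391155
  c_4 = 2*2072265 + 1*-2408582 + 0*160389 + 0*-391155 = 1735948
p = 11; digits c_i = Σ_j d_{ij}·11^j, 0 ≤ d_{ij} < 11:
  c_1 = 160389 = 9·11^0 + 5·11^1 + 5·11^2 + 10·11^3 + 10·11^4
  c_2 = 175928 = 5·11^0 + 10·11^1 + 1·11^2 + 0·11^3 + 1·11^4 + 1·11^5
  c_3 = 391155 = 6·11^0 + 7·11^1 + 9·11^2 + 7·11^3 + 4·11^4 + 2·11^5
  c_4 = 1735948 = 5·11^0 + 7·11^1 + 2·11^2 + 6·11^3 + 8·11^4 + 10·11^5
λ_0 = (9, 5, 6, 5)
λ_1 = (5, 10, 7, 7)
λ_2 = (5, 1, 9, 2)
λ_3 = (10, 0, 7, 6)
λ_4 = (10, 1, 4, 8)
λ_5 = (0, 1, 2, 10)

((9, 5, 6, 5), (5, 10, 7, 7), (5, 1, 9, 2), (10, 0, 7, 6), (10, 1, 4, 8), (0, 1, 2, 10))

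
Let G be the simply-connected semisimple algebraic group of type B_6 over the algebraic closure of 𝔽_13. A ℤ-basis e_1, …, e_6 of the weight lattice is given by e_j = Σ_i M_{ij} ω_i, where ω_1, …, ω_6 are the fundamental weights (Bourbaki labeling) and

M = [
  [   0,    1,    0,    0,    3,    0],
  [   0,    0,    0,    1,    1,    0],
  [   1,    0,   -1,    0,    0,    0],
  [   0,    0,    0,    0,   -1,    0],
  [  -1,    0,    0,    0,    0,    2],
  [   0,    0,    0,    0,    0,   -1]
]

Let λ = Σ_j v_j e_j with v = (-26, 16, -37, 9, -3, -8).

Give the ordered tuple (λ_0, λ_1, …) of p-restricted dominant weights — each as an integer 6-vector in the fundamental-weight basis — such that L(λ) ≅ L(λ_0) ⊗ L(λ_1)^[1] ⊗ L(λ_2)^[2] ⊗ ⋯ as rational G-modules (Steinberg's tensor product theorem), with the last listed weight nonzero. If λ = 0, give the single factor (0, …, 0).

((7, 6, 11, 3, 10, 8),)

Change of basis e → ω: c = M·v where v = (-26, 16, -37, 9, -3, -8):
  c_1 = (0)·(-26) + 1·16 + (0)·(-37) + 0·9 + (3)·(-3) + (0)·(-8) = 7
  c_2 = (0)·(-26) + 0·16 + (0)·(-37) + 1·9 + (1)·(-3) + (0)·(-8) = 6
  c_3 = (1)·(-26) + 0·16 + (-1)·(-37) + 0·9 + (0)·(-3) + (0)·(-8) = 11
  c_4 = (0)·(-26) + 0·16 + (0)·(-37) + 0·9 + (-1)·(-3) + (0)·(-8) = 3
  c_5 = (-1)·(-26) + 0·16 + (0)·(-37) + 0·9 + (0)·(-3) + (2)·(-8) = 10
  c_6 = (0)·(-26) + 0·16 + (0)·(-37) + 0·9 + (0)·(-3) + (-1)·(-8) = 8
Writing each c_i in base p = 13:
  c_1 = 7 = 7·13^0
  c_2 = 6 = 6·13^0
  c_3 = 11 = 11·13^0
  c_4 = 3 = 3·13^0
  c_5 = 10 = 10·13^0
  c_6 = 8 = 8·13^0
Factor λ_0 = (7, 6, 11, 3, 10, 8)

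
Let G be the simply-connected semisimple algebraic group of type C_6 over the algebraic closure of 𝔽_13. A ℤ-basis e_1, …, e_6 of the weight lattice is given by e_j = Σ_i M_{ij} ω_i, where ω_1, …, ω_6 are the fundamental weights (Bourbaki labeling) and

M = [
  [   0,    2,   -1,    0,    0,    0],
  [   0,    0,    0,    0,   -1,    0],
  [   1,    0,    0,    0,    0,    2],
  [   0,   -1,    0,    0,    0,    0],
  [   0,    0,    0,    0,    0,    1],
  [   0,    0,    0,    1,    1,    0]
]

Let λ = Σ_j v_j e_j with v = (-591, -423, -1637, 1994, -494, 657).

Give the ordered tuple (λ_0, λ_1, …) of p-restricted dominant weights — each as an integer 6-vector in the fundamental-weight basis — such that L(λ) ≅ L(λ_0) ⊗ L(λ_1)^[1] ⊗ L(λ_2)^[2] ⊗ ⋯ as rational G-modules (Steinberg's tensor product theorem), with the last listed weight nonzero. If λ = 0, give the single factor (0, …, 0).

Compute c_i = Σ_j M_{ij} v_j with v = (-591, -423, -1637, 1994, -494, 657):
  c_1 = (0)·(-591) + (2)·(-423) + (-1)·(-1637) + 0·1994 + (0)·(-494) + 0·657 = 791
  c_2 = (0)·(-591) + (0)·(-423) + (0)·(-1637) + 0·1994 + (-1)·(-494) + 0·657 = 494
  c_3 = (1)·(-591) + (0)·(-423) + (0)·(-1637) + 0·1994 + (0)·(-494) + 2·657 = 723
  c_4 = (0)·(-591) + (-1)·(-423) + (0)·(-1637) + 0·1994 + (0)·(-494) + 0·657 = 423
  c_5 = (0)·(-591) + (0)·(-423) + (0)·(-1637) + 0·1994 + (0)·(-494) + 1·657 = 657
  c_6 = (0)·(-591) + (0)·(-423) + (0)·(-1637) + 1·1994 + (1)·(-494) + 0·657 = 1500
Base-13 expansion of each c_i:
  c_1 = 791 = 11·13^0 + 8·13^1 + 4·13^2
  c_2 = 494 = 0·13^0 + 12·13^1 + 2·13^2
  c_3 = 723 = 8·13^0 + 3·13^1 + 4·13^2
  c_4 = 423 = 7·13^0 + 6·13^1 + 2·13^2
  c_5 = 657 = 7·13^0 + 11·13^1 + 3·13^2
  c_6 = 1500 = 5·13^0 + 11·13^1 + 8·13^2
λ_0 = (11, 0, 8, 7, 7, 5)
λ_1 = (8, 12, 3, 6, 11, 11)
λ_2 = (4, 2, 4, 2, 3, 8)

((11, 0, 8, 7, 7, 5), (8, 12, 3, 6, 11, 11), (4, 2, 4, 2, 3, 8))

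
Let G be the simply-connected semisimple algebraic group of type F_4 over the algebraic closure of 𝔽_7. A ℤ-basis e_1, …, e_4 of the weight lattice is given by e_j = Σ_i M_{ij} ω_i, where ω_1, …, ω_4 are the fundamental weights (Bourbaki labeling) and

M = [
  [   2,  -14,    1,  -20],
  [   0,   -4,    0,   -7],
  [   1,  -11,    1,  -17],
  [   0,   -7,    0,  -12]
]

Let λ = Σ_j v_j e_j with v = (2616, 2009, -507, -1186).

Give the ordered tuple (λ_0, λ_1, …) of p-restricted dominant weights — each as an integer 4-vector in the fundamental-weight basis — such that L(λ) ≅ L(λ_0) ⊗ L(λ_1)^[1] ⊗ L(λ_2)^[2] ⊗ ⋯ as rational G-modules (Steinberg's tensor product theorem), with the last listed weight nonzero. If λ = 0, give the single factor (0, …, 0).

((4, 0, 4, 1), (3, 3, 3, 3), (6, 5, 3, 3))

Compute c_i = Σ_j M_{ij} v_j with v = (2616, 2009, -507, -1186):
  c_1 = 2*2616 + -14*2009 + 1*-507 + -20*-1186 = 319
  c_2 = 0*2616 + -4*2009 + 0*-507 + -7*-1186 = 266
  c_3 = 1*2616 + -11*2009 + 1*-507 + -17*-1186 = 172
  c_4 = 0*2616 + -7*2009 + 0*-507 + -12*-1186 = 169
Writing each c_i in base p = 7:
  c_1 = 319 = 4·7^0 + 3·7^1 + 6·7^2
  c_2 = 266 = 0·7^0 + 3·7^1 + 5·7^2
  c_3 = 172 = 4·7^0 + 3·7^1 + 3·7^2
  c_4 = 169 = 1·7^0 + 3·7^1 + 3·7^2
p-restricted factor λ_0 = (4, 0, 4, 1)
p-restricted factor λ_1 = (3, 3, 3, 3)
p-restricted factor λ_2 = (6, 5, 3, 3)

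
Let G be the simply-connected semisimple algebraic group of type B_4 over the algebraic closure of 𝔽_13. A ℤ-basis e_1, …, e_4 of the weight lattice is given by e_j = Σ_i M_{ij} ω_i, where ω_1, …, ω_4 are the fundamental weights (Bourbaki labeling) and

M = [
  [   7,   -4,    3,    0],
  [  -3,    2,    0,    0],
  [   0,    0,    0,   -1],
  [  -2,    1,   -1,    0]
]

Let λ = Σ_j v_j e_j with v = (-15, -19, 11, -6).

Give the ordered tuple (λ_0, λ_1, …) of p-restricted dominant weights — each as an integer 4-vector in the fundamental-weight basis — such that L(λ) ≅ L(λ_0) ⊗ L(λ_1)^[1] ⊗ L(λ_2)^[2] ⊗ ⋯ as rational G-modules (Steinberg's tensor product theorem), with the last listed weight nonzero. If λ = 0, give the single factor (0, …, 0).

((4, 7, 6, 0),)

ω-coordinates c = M·v, v = (-15, -19, 11, -6):
  c_1 = (7)·(-15) + (-4)·(-19) + 3·11 + (0)·(-6) = 4
  c_2 = (-3)·(-15) + (2)·(-19) + 0·11 + (0)·(-6) = 7
  c_3 = (0)·(-15) + (0)·(-19) + 0·11 + (-1)·(-6) = 6
  c_4 = (-2)·(-15) + (1)·(-19) + (-1)·(11) + (0)·(-6) = 0
Expand coordinatewise in base 13:
  c_1 = 4 = 4·13^0
  c_2 = 7 = 7·13^0
  c_3 = 6 = 6·13^0
  c_4 = 0
Factor λ_0 = (4, 7, 6, 0)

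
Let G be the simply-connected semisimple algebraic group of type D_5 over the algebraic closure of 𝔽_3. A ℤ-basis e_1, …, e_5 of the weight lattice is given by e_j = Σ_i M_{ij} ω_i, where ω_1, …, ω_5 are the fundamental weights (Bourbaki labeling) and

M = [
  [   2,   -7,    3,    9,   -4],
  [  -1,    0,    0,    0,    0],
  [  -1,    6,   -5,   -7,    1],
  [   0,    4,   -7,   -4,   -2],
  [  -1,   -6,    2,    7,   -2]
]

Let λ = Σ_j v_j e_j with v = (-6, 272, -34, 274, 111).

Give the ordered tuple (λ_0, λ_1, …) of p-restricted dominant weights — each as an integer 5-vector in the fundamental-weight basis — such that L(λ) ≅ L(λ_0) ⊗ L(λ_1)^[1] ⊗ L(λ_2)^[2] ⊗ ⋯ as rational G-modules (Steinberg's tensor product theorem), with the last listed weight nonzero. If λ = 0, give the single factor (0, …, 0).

((1, 0, 1, 2, 2), (1, 2, 0, 2, 0))

ω-coordinates c = M·v, v = (-6, 272, -34, 274, 111):
  c_1 = (2)·(-6) + (-7)·(272) + (3)·(-34) + (9)·(274) + (-4)·(111) = 4
  c_2 = (-1)·(-6) + (0)·(272) + (0)·(-34) + (0)·(274) + (0)·(111) = 6
  c_3 = (-1)·(-6) + (6)·(272) + (-5)·(-34) + (-7)·(274) + (1)·(111) = 1
  c_4 = (0)·(-6) + (4)·(272) + (-7)·(-34) + (-4)·(274) + (-2)·(111) = 8
  c_5 = (-1)·(-6) + (-6)·(272) + (2)·(-34) + (7)·(274) + (-2)·(111) = 2
p = 3; digits c_i = Σ_j d_{ij}·3^j, 0 ≤ d_{ij} < 3:
  c_1 = 4 = 1·3^0 + 1·3^1
  c_2 = 6 = 0·3^0 + 2·3^1
  c_3 = 1 = 1·3^0
  c_4 = 8 = 2·3^0 + 2·3^1
  c_5 = 2 = 2·3^0
Factor λ_0 = (1, 0, 1, 2, 2)
Factor λ_1 = (1, 2, 0, 2, 0)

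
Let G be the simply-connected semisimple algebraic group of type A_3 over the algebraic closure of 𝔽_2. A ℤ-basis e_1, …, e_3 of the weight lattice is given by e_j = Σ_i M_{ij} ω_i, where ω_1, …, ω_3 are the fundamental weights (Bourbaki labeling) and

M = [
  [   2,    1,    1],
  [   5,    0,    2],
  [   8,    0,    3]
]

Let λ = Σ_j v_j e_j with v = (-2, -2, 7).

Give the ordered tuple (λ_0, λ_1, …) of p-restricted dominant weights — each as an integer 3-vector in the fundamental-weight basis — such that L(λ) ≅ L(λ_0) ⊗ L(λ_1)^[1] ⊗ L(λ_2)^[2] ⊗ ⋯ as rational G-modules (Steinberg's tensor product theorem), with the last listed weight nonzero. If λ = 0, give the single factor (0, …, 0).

((1, 0, 1), (0, 0, 0), (0, 1, 1))

Compute c_i = Σ_j M_{ij} v_j with v = (-2, -2, 7):
  c_1 = 2*-2 + 1*-2 + 1*7 = 1
  c_2 = 5*-2 + 0*-2 + 2*7 = 4
  c_3 = 8*-2 + 0*-2 + 3*7 = 5
Base-2 expansion of each c_i:
  c_1 = 1 = 1·2^0
  c_2 = 4 = 0·2^0 + 0·2^1 + 1·2^2
  c_3 = 5 = 1·2^0 + 0·2^1 + 1·2^2
p-restricted factor λ_0 = (1, 0, 1)
p-restricted factor λ_1 = (0, 0, 0)
p-restricted factor λ_2 = (0, 1, 1)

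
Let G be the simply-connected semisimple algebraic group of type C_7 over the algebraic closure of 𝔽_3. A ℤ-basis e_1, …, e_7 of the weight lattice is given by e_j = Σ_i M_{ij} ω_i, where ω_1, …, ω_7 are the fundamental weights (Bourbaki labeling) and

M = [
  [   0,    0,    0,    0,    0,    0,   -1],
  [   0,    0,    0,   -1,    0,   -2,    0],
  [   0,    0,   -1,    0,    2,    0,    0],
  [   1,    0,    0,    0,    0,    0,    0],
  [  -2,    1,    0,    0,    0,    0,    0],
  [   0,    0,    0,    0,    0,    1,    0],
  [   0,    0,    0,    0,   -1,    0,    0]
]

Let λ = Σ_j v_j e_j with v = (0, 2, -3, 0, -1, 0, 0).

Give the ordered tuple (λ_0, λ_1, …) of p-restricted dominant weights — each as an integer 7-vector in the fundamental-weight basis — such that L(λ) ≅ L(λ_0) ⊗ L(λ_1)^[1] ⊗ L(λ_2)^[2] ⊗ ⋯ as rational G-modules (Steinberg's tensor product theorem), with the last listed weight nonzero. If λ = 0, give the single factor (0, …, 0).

((0, 0, 1, 0, 2, 0, 1),)

Compute c_i = Σ_j M_{ij} v_j with v = (0, 2, -3, 0, -1, 0, 0):
  c_1 = 0*0 + 0*2 + 0*-3 + 0*0 + 0*-1 + 0*0 + -1*0 = 0
  c_2 = 0*0 + 0*2 + 0*-3 + -1*0 + 0*-1 + -2*0 + 0*0 = 0
  c_3 = 0*0 + 0*2 + -1*-3 + 0*0 + 2*-1 + 0*0 + 0*0 = 1
  c_4 = 1*0 + 0*2 + 0*-3 + 0*0 + 0*-1 + 0*0 + 0*0 = 0
  c_5 = -2*0 + 1*2 + 0*-3 + 0*0 + 0*-1 + 0*0 + 0*0 = 2
  c_6 = 0*0 + 0*2 + 0*-3 + 0*0 + 0*-1 + 1*0 + 0*0 = 0
  c_7 = 0*0 + 0*2 + 0*-3 + 0*0 + -1*-1 + 0*0 + 0*0 = 1
Writing each c_i in base p = 3:
  c_1 = 0
  c_2 = 0
  c_3 = 1 = 1·3^0
  c_4 = 0
  c_5 = 2 = 2·3^0
  c_6 = 0
  c_7 = 1 = 1·3^0
Factor λ_0 = (0, 0, 1, 0, 2, 0, 1)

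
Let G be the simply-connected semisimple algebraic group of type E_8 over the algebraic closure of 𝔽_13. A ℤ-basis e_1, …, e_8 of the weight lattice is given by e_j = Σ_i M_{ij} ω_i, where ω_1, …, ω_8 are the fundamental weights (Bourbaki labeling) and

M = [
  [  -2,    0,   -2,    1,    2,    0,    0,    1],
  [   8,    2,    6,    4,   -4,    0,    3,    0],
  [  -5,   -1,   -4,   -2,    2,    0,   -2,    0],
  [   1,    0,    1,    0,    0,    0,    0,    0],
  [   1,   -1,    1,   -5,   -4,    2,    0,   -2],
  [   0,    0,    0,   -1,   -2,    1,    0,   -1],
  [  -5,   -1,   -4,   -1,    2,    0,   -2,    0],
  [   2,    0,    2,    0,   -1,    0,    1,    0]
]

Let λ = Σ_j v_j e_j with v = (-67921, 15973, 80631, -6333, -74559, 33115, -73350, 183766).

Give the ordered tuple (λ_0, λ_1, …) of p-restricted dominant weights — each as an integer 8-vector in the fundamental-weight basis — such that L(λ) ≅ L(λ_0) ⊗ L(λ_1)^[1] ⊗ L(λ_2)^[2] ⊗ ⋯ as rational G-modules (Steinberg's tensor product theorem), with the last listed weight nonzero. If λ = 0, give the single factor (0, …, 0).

Compute c_i = Σ_j M_{ij} v_j with v = (-67921, 15973, 80631, -6333, -74559, 33115, -73350, 183766):
  c_1 = -2*-67921 + 0*15973 + -2*80631 + 1*-6333 + 2*-74559 + 0*33115 + 0*-73350 + 1*183766 = 2895
  c_2 = 8*-67921 + 2*15973 + 6*80631 + 4*-6333 + -4*-74559 + 0*33115 + 3*-73350 + 0*183766 = 25218
  c_3 = -5*-67921 + -1*15973 + -4*80631 + -2*-6333 + 2*-74559 + 0*33115 + -2*-73350 + 0*183766 = 11356
  c_4 = 1*-67921 + 0*15973 + 1*80631 + 0*-6333 + 0*-74559 + 0*33115 + 0*-73350 + 0*183766 = 12710
  c_5 = 1*-67921 + -1*15973 + 1*80631 + -5*-6333 + -4*-74559 + 2*33115 + 0*-73350 + -2*183766 = 25336
  c_6 = 0*-67921 + 0*15973 + 0*80631 + -1*-6333 + -2*-74559 + 1*33115 + 0*-73350 + -1*183766 = 4800
  c_7 = -5*-67921 + -1*15973 + -4*80631 + -1*-6333 + 2*-74559 + 0*33115 + -2*-73350 + 0*183766 = 5023
  c_8 = 2*-67921 + 0*15973 + 2*80631 + 0*-6333 + -1*-74559 + 0*33115 + 1*-73350 + 0*183766 = 26629
Expand coordinatewise in base 13:
  c_1 = 2895 = 9·13^0 + 1·13^1 + 4·13^2 + 1·13^3
  c_2 = 25218 = 11·13^0 + 2·13^1 + 6·13^2 + 11·13^3
  c_3 = 11356 = 7·13^0 + 2·13^1 + 2·13^2 + 5·13^3
  c_4 = 12710 = 9·13^0 + 2·13^1 + 10·13^2 + 5·13^3
  c_5 = 25336 = 12·13^0 + 11·13^1 + 6·13^2 + 11·13^3
  c_6 = 4800 = 3·13^0 + 5·13^1 + 2·13^2 + 2·13^3
  c_7 = 5023 = 5·13^0 + 9·13^1 + 3·13^2 + 2·13^3
  c_8 = 26629 = 5·13^0 + 7·13^1 + 1·13^2 + 12·13^3
λ_0 = (9, 11, 7, 9, 12, 3, 5, 5)
λ_1 = (1, 2, 2, 2, 11, 5, 9, 7)
λ_2 = (4, 6, 2, 10, 6, 2, 3, 1)
λ_3 = (1, 11, 5, 5, 11, 2, 2, 12)

((9, 11, 7, 9, 12, 3, 5, 5), (1, 2, 2, 2, 11, 5, 9, 7), (4, 6, 2, 10, 6, 2, 3, 1), (1, 11, 5, 5, 11, 2, 2, 12))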